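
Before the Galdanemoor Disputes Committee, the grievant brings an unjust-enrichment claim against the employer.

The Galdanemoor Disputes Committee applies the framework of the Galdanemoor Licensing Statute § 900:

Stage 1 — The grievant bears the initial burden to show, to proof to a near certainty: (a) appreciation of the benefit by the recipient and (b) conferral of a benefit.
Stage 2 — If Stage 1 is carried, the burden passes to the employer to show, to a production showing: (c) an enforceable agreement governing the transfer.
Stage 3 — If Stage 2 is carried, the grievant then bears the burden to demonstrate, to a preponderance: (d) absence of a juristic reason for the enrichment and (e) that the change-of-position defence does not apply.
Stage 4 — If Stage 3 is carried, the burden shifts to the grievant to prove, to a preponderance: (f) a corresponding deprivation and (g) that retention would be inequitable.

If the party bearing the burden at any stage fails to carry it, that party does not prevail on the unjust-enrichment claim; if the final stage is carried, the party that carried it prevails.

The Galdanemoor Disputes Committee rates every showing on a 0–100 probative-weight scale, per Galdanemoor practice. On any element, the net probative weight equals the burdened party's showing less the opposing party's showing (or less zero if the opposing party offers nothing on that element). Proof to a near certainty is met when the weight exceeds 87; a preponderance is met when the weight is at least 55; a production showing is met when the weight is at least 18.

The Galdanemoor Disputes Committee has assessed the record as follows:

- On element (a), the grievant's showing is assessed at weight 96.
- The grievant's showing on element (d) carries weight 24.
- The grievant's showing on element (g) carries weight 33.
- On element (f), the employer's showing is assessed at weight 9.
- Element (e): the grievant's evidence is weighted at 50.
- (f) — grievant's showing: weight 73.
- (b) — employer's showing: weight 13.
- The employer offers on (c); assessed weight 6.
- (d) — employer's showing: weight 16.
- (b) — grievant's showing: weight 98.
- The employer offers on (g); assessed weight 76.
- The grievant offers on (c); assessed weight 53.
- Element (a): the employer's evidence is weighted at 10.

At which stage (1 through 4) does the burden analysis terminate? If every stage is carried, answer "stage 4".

Stage 1 — burden on grievant; standard: proof to a near certainty (weight exceeds 87).
    (a): 96 − 10 = 86 ≤ 87 [not met]
    (b): 98 − 13 = 85 ≤ 87 [not met]
  Not every element is met, so the grievant fails to carry Stage 1.
So the employer prevails.

stage 1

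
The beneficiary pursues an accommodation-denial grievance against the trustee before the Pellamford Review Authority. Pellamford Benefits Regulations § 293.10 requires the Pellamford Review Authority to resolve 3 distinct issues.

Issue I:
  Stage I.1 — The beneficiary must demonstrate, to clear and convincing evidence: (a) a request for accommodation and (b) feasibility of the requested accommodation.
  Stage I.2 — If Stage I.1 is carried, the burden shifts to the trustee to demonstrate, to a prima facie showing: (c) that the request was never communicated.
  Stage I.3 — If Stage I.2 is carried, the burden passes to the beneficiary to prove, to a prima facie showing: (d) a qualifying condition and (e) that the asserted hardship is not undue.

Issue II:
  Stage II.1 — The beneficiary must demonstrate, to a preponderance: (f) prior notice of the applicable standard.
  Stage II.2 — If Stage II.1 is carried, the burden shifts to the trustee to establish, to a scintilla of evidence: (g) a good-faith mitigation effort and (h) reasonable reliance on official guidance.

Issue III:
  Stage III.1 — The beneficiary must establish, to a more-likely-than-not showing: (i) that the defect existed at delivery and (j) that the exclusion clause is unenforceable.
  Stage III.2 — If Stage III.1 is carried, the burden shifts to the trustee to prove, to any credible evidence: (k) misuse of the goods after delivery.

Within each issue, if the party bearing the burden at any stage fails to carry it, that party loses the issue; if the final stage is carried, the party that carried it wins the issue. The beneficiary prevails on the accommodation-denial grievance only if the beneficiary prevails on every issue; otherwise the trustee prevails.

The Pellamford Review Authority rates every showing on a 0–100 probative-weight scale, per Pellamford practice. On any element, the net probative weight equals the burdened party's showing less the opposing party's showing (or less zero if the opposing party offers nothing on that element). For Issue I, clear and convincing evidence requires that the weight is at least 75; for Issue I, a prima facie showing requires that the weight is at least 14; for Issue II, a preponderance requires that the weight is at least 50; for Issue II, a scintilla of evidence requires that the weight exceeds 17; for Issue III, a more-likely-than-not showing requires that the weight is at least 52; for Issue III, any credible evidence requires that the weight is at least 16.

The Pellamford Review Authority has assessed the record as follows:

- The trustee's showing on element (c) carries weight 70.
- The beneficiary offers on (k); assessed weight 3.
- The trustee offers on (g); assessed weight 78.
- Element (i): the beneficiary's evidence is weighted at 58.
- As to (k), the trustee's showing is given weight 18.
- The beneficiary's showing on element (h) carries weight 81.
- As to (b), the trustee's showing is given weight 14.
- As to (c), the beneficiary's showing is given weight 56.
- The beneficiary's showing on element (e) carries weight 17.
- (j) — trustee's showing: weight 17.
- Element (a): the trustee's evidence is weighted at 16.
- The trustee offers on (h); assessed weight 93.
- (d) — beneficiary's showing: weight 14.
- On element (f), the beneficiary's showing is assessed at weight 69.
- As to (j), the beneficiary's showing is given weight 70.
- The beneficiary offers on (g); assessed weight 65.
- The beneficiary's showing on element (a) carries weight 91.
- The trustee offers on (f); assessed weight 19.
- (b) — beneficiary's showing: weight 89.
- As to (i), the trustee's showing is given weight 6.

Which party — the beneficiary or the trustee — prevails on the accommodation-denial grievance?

— Issue I —
At Stage I.1 the beneficiary must meet clear and convincing evidence (weight is at least 75): on (a) the weight is 91 less the opposing 16 gives net 75, which does reach 75, so (a) meets the standard; on (b) the weight is 89 less the opposing 14 gives net 75, ≥ 75, so (b) meets the standard.
  Stage I.1 carried; the burden shifts to the trustee.
At Stage I.2 the trustee must meet a prima facie showing (weight is at least 14): on (c) the weight is 70 less the opposing 56 gives net 14, ≥ 14, so (c) meets the standard.
  The trustee carries Stage I.2; the beneficiary now bears the burden.
At Stage I.3 the beneficiary must meet a prima facie showing (weight is at least 14): on (d) the weight is 14, ≥ 14, so (d) meets the standard; on (e) the weight is 17, which does reach 14, so (e) meets the standard.
  All elements met at the final stage.
Every stage carried; the beneficiary prevails on this issue.
— Issue II —
Stage II.1 — burden on beneficiary; standard: a preponderance (weight is at least 50).
    (f): 69 − 19 = 50 ≥ 50 [met]
  All elements met. The burden passes to the trustee.
Stage II.2 — burden on trustee; standard: a scintilla of evidence (weight exceeds 17).
    (g): 78 − 65 = 13 ≤ 17 [not met]
    (h): 93 − 81 = 12 ≤ 17 [not met]
  Not every element is met, so the trustee fails to carry Stage II.2.
So the beneficiary prevails on this issue.
— Issue III —
Stage III.1 — burden on beneficiary; standard: a more-likely-than-not showing (weight is at least 52).
    (i): 58 − 6 = 52 ≥ 52 [met]
    (j): 70 − 17 = 53 ≥ 52 [met]
  All elements met. The burden passes to the trustee.
Stage III.2 — burden on trustee; standard: any credible evidence (weight is at least 16).
    (k): 18 − 3 = 15 < 16 [not met]
  Stage III.2 not carried; the trustee fails its burden.
The beneficiary prevails on this issue.
Per-issue: Issue I → beneficiary; Issue II → beneficiary; Issue III → beneficiary. The beneficiary must prevail on every issue; overall, the beneficiary prevails.

beneficiary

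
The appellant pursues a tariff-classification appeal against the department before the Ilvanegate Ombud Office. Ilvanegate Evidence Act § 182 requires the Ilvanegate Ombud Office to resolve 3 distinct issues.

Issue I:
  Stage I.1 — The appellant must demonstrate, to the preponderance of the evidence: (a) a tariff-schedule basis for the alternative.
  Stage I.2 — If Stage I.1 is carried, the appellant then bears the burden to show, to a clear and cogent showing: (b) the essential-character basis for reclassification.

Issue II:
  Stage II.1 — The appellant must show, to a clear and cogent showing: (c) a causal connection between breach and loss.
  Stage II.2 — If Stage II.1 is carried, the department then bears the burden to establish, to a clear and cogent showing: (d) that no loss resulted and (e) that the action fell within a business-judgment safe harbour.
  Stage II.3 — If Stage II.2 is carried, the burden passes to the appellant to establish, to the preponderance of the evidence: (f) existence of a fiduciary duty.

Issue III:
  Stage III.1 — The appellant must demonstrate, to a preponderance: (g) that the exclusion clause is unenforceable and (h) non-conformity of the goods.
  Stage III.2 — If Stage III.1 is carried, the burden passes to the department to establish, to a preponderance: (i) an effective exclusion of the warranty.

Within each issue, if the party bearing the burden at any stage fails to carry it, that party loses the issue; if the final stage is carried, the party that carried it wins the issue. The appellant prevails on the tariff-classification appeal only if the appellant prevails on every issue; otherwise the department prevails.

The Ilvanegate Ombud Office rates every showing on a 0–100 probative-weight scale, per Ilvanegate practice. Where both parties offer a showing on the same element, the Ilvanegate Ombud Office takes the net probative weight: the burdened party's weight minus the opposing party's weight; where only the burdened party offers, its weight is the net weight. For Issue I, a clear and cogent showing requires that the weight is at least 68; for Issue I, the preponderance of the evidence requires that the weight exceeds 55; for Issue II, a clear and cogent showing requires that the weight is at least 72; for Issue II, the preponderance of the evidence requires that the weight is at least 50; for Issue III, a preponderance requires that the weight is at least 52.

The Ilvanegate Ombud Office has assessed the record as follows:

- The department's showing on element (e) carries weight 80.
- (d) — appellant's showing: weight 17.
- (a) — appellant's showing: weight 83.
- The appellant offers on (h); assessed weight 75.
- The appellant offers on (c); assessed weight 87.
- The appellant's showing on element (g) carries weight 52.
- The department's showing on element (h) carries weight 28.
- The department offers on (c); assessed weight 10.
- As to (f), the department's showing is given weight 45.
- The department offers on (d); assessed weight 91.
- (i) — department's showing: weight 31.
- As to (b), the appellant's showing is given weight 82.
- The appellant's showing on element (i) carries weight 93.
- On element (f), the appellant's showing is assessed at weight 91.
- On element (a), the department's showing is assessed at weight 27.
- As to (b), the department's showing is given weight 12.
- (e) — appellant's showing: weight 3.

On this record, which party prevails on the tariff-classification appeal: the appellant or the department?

department

— Issue I —
Stage I.1 — burden on appellant; standard: the preponderance of the evidence (weight exceeds 55).
    (a): 83 − 27 = 56 > 55 [met]
  Stage I.1 carried; the burden remains with the appellant.
Stage I.2 — burden on appellant; standard: a clear and cogent showing (weight is at least 68).
    (b): 82 − 12 = 70 ≥ 68 [met]
  Stage I.2 carried; the final stage is satisfied.
With every stage satisfied, the appellant prevails on this issue.
— Issue II —
Stage II.1 — burden on appellant; standard: a clear and cogent showing (weight is at least 72).
    (c): 87 − 10 = 77 ≥ 72 [met]
  All elements met. The burden passes to the department.
Stage II.2 — burden on department; standard: a clear and cogent showing (weight is at least 72).
    (d): 91 − 17 = 74 ≥ 72 [met]
    (e): 80 − 3 = 77 ≥ 72 [met]
  The department carries Stage II.2; the appellant now bears the burden.
Stage II.3 — burden on appellant; standard: the preponderance of the evidence (weight is at least 50).
    (f): 91 − 45 = 46 < 50 [not met]
  The appellant does not carry Stage II.3.
So the department prevails on this issue.
— Issue III —
Stage III.1 — burden on appellant; standard: a preponderance (weight is at least 52).
    (g): 52 ≥ 52 [met]
    (h): 75 − 28 = 47 < 52 [not met]
  Stage III.1 not carried; the appellant fails its burden.
The analysis ends at Stage III.1; the department prevails on this issue.
Per-issue: Issue I → appellant; Issue II → department; Issue III → department. The appellant must prevail on every issue; overall, the department prevails.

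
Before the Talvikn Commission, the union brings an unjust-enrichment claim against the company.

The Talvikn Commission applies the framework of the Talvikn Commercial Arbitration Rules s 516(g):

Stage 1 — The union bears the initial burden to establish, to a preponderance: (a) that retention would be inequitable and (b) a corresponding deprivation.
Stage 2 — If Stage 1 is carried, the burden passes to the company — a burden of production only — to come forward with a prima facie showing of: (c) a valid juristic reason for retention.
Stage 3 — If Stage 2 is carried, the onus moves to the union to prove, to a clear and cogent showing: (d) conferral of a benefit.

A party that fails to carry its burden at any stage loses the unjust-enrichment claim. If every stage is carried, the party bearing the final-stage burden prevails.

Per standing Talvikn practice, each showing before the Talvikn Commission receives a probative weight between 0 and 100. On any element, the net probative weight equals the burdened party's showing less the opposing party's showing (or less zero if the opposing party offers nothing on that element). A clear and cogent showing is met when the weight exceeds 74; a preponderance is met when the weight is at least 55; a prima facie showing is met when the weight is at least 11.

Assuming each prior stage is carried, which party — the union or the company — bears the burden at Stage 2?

company

Stage 2's rule assigns the burden to the company (to a prima facie showing).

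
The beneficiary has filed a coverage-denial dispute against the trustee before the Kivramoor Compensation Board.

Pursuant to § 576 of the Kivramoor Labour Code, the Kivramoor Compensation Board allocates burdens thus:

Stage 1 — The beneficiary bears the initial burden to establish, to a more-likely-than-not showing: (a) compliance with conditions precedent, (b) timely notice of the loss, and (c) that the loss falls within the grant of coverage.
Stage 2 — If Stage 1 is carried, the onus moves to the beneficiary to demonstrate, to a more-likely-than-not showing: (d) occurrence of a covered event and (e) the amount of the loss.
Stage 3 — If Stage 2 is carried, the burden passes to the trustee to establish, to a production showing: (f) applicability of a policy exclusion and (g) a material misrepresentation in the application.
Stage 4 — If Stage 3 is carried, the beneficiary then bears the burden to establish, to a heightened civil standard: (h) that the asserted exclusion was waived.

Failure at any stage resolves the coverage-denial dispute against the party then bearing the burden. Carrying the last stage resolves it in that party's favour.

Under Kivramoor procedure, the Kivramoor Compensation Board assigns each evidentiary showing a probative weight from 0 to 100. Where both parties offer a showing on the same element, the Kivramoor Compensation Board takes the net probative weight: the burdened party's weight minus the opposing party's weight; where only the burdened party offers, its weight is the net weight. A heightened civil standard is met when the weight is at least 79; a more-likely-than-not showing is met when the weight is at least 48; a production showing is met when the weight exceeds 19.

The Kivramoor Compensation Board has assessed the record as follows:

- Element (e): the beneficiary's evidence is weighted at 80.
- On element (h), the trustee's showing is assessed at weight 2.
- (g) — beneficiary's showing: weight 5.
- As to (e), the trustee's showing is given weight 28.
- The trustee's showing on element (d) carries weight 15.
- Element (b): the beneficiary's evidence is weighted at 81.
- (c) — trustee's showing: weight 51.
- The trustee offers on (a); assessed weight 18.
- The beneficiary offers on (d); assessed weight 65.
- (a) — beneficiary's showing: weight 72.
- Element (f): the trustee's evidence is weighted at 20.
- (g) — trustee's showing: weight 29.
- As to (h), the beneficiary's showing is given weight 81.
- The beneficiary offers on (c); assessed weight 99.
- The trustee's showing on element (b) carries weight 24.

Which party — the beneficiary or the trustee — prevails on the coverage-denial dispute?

At Stage 1 the beneficiary must meet a more-likely-than-not showing (weight is at least 48): on (a) the weight is 72 less the opposing 18 gives net 54, which does reach 48, so (a) meets the standard; on (b) the weight is 81 less the opposing 24 gives net 57, which does reach 48, so (b) meets the standard; on (c) the weight is 99 less the opposing 51 gives net 48, ≥ 48, so (c) meets the standard.
  Stage 1 carried; the burden remains with the beneficiary.
At Stage 2 the beneficiary must meet a more-likely-than-not showing (weight is at least 48): on (d) the weight is 65 less the opposing 15 gives net 50, ≥ 48, so (d) meets the standard; on (e) the weight is 80 less the opposing 28 gives net 52, which does reach 48, so (e) meets the standard.
  Stage 2 is satisfied; the onus moves to the trustee.
At Stage 3 the trustee must meet a production showing (weight exceeds 19): on (f) the weight is 20, which does exceed 19, so (f) meets the standard; on (g) the weight is 29 less the opposing 5 gives net 24, > 19, so (g) meets the standard.
  Stage 3 carried; the burden shifts to the beneficiary.
At Stage 4 the beneficiary must meet a heightened civil standard (weight is at least 79): on (h) the weight is 81 less the opposing 2 gives net 79, which does reach 79, so (h) meets the standard.
  All elements met at the final stage.
Every stage carried; the beneficiary prevails.

beneficiary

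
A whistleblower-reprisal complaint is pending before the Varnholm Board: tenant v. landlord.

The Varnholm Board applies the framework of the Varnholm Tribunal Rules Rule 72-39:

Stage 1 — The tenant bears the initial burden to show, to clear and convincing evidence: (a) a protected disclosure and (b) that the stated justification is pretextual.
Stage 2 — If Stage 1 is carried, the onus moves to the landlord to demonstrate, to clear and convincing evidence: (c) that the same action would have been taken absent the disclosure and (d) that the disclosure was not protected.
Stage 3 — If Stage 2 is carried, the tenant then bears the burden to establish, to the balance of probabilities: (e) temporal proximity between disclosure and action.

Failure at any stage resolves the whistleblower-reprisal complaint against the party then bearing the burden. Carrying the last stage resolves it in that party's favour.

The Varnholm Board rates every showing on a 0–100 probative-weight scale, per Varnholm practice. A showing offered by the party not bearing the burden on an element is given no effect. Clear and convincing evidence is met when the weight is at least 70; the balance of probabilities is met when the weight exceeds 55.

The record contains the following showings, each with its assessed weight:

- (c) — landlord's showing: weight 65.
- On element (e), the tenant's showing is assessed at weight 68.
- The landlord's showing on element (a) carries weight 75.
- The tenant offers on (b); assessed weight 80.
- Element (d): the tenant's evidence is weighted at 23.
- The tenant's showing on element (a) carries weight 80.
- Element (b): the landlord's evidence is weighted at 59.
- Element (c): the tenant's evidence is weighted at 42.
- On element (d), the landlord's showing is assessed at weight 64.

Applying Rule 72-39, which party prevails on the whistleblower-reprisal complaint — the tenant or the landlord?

At Stage 1 the tenant must meet clear and convincing evidence (weight is at least 70): on (a) the weight is 80 (the landlord's 75 is given no effect), ≥ 70, so (a) meets the standard; on (b) the weight is 80 (the landlord's 59 is given no effect), ≥ 70, so (b) meets the standard.
  Stage 1 carried; the burden shifts to the landlord.
At Stage 2 the landlord must meet clear and convincing evidence (weight is at least 70): on (c) the weight is 65 (the tenant's 42 is given no effect), which does not reach 70, so (c) does not meet the standard; on (d) the weight is 64 (the tenant's 23 is given no effect), which does not reach 70, so (d) does not meet the standard.
  The landlord does not carry Stage 2.
So the tenant prevails.

tenant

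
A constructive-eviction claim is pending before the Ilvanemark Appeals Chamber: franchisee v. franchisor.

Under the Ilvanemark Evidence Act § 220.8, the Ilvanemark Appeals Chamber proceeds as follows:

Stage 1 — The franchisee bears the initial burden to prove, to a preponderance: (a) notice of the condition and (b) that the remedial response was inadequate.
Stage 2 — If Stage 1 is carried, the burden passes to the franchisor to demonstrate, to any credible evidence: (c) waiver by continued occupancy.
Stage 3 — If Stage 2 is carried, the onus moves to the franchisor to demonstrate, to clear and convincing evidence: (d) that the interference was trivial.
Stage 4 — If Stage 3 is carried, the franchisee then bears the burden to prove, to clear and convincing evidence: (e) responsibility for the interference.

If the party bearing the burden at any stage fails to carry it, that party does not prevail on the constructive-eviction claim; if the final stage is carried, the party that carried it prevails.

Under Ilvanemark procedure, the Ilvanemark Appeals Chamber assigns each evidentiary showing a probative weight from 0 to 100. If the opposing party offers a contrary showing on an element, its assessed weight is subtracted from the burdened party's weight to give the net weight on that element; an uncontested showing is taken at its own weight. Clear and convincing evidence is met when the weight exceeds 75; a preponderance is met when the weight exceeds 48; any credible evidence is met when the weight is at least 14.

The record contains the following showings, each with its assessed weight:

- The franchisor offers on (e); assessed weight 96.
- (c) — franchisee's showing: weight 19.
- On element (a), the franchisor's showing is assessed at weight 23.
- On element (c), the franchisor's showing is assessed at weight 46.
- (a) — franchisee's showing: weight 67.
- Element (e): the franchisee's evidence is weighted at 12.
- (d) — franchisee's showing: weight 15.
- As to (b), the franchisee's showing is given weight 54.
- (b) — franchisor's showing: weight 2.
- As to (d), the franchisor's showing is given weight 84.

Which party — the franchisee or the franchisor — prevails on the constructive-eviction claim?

Stage 1 — burden on franchisee; standard: a preponderance (weight exceeds 48).
    (a): 67 − 23 = 44 ≤ 48 [not met]
    (b): 54 − 2 = 52 > 48 [met]
  Stage 1 not carried; the franchisee fails its burden.
So the franchisor prevails.

franchisor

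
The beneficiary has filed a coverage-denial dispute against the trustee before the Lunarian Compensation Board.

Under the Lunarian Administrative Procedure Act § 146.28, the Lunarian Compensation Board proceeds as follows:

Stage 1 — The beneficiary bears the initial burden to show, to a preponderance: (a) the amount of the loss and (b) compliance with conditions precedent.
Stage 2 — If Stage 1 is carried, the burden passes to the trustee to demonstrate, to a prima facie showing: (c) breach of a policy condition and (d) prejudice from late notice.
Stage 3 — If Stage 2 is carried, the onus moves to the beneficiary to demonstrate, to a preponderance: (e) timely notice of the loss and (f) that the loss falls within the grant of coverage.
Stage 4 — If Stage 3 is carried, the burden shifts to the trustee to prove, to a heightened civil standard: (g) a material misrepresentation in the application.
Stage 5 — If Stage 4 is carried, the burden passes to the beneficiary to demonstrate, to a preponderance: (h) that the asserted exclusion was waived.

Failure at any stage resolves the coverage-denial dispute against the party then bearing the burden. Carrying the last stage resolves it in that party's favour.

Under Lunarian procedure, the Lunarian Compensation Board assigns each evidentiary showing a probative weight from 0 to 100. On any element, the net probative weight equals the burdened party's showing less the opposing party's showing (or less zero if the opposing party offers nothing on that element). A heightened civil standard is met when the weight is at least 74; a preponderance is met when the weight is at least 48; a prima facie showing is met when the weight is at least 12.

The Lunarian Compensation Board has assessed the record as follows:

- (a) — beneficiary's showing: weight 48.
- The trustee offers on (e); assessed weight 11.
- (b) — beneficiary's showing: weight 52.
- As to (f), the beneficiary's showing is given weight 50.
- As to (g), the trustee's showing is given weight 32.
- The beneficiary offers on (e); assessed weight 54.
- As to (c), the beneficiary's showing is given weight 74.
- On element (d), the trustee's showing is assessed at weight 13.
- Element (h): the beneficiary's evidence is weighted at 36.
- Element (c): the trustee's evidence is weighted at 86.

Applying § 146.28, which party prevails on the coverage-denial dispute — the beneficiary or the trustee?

At Stage 1 the beneficiary must meet a preponderance (weight is at least 48): on (a) the weight is 48, ≥ 48, so (a) meets the standard; on (b) the weight is 52, which does reach 48, so (b) meets the standard.
  Stage 1 carried; the burden shifts to the trustee.
At Stage 2 the trustee must meet a prima facie showing (weight is at least 12): on (c) the weight is 86 less the opposing 74 gives net 12, ≥ 12, so (c) meets the standard; on (d) the weight is 13, ≥ 12, so (d) meets the standard.
  Stage 2 carried; the burden shifts to the beneficiary.
At Stage 3 the beneficiary must meet a preponderance (weight is at least 48): on (e) the weight is 54 less the opposing 11 gives net 43, < 48, so (e) does not meet the standard; on (f) the weight is 50, which does reach 48, so (f) meets the standard.
  Not every element is met, so the beneficiary fails to carry Stage 3.
The trustee prevails.

trustee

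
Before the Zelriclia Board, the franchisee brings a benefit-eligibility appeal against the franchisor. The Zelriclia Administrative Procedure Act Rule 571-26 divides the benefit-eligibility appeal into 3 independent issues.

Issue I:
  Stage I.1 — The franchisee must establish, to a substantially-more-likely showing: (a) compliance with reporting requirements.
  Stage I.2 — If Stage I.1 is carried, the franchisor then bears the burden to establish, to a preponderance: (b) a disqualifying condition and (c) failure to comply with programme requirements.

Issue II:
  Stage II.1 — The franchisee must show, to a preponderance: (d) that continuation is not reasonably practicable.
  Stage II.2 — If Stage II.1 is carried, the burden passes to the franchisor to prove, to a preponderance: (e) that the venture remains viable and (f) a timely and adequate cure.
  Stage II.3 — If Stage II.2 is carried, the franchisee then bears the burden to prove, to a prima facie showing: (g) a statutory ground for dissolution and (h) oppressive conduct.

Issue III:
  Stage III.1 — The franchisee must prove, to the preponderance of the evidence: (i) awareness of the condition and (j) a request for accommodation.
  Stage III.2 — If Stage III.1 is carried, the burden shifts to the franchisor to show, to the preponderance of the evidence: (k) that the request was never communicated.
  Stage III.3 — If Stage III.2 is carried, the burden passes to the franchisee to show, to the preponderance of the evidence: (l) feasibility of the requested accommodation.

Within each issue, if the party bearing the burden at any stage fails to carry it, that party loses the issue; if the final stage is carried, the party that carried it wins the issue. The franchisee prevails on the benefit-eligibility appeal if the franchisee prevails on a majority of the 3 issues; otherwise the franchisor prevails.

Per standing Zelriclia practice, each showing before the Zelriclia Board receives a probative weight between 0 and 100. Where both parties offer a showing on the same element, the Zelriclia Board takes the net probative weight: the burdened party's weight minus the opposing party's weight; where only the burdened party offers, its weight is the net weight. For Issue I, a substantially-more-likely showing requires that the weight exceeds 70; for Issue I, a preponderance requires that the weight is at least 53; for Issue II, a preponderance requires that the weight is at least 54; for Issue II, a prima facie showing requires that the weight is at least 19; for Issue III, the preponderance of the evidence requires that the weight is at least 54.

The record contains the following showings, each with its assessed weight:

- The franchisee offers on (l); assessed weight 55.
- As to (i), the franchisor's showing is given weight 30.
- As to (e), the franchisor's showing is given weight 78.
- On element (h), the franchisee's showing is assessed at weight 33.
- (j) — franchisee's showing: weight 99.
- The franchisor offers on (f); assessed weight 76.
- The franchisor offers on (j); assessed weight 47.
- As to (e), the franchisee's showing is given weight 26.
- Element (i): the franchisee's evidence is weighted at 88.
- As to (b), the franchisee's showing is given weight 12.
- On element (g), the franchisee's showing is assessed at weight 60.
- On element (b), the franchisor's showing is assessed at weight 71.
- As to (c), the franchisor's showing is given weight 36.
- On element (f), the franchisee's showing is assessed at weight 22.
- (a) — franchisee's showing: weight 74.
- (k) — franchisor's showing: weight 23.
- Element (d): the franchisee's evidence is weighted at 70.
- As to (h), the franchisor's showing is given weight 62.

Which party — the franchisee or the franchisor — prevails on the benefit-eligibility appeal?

franchisee

— Issue I —
Stage I.1 (franchisee, a substantially-more-likely showing, weight exceeds 70): (a) 74 > 70 — meets.
  All elements met. The burden passes to the franchisor.
Stage I.2 (franchisor, a preponderance, weight is at least 53): (b) net 71−12=59 ≥ 53 — meets; (c) 36 < 53 — fails.
  Stage I.2 not carried; the franchisor fails its burden.
The franchisee prevails on this issue.
— Issue II —
Stage II.1 (franchisee, a preponderance, weight is at least 54): (d) 70 ≥ 54 — meets.
  The franchisee carries Stage II.1; the franchisor now bears the burden.
Stage II.2 (franchisor, a preponderance, weight is at least 54): (e) net 78−26=52 < 54 — fails; (f) net 76−22=54 ≥ 54 — meets.
  The franchisor does not carry Stage II.2.
So the franchisee prevails on this issue.
— Issue III —
At Stage III.1 the franchisee must meet the preponderance of the evidence (weight is at least 54): on (i) the weight is 88 less the opposing 30 gives net 58, which does reach 54, so (i) meets the standard; on (j) the weight is 99 less the opposing 47 gives net 52, which does not reach 54, so (j) does not meet the standard.
  Stage III.1 not carried; the franchisee fails its burden.
The franchisor prevails on this issue.
Per-issue: Issue I → franchisee; Issue II → franchisee; Issue III → franchisor. The franchisee must prevail on a majority of issues; overall, the franchisee prevails.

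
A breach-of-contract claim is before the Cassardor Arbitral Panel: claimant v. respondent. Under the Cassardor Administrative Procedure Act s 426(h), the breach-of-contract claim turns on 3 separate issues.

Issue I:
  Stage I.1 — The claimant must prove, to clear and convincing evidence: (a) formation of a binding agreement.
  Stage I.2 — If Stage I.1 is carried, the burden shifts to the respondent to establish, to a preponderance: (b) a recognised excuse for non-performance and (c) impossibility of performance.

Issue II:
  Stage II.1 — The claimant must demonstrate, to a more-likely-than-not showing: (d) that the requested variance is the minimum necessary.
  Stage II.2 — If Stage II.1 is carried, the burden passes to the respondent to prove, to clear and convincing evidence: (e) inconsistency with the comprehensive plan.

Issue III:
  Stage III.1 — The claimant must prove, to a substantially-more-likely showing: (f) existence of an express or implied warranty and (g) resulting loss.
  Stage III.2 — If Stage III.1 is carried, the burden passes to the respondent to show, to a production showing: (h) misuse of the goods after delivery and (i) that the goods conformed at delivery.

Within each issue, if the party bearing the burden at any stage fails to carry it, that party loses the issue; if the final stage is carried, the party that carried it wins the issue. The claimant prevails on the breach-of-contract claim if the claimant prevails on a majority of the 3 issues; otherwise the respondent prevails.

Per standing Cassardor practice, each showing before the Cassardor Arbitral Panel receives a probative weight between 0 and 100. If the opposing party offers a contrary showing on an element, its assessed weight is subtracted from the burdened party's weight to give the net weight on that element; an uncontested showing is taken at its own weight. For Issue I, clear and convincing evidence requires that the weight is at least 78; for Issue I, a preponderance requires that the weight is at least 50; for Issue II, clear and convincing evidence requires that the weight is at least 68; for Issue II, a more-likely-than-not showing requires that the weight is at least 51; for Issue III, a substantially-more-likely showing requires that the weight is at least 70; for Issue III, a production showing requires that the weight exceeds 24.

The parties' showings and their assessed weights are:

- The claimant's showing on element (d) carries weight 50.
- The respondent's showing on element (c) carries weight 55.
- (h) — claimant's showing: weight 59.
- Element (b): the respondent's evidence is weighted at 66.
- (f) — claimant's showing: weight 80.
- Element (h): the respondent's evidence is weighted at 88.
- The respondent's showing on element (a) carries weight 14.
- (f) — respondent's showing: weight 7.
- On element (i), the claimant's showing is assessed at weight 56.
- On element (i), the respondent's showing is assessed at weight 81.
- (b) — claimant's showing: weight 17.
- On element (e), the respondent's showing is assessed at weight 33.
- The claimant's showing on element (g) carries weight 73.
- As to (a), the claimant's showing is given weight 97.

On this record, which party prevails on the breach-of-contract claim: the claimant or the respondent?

— Issue I —
Stage I.1 (claimant, clear and convincing evidence, weight is at least 78): (a) net 97−14=83 ≥ 78 — meets.
  Stage I.1 carried; the burden shifts to the respondent.
Stage I.2 (respondent, a preponderance, weight is at least 50): (b) net 66−17=49 < 50 — fails; (c) 55 ≥ 50 — meets.
  Not every element is met, so the respondent fails to carry Stage I.2.
The claimant prevails on this issue.
— Issue II —
Stage II.1 (claimant, a more-likely-than-not showing, weight is at least 51): (d) 50 < 51 — fails.
  Stage II.1 not carried; the claimant fails its burden.
So the respondent prevails on this issue.
— Issue III —
At Stage III.1 the claimant must meet a substantially-more-likely showing (weight is at least 70): on (f) the weight is 80 less the opposing 7 gives net 73, ≥ 70, so (f) meets the standard; on (g) the weight is 73, which does reach 70, so (g) meets the standard.
  Stage III.1 is satisfied; the onus moves to the respondent.
At Stage III.2 the respondent must meet a production showing (weight exceeds 24): on (h) the weight is 88 less the opposing 59 gives net 29, which does exceed 24, so (h) meets the standard; on (i) the weight is 81 less the opposing 56 gives net 25, > 24, so (i) meets the standard.
  All elements met at the final stage.
All stages carried — the respondent prevails on this issue.
Per-issue: Issue I → claimant; Issue II → respondent; Issue III → respondent. The claimant must prevail on a majority of issues; overall, the respondent prevails.

respondent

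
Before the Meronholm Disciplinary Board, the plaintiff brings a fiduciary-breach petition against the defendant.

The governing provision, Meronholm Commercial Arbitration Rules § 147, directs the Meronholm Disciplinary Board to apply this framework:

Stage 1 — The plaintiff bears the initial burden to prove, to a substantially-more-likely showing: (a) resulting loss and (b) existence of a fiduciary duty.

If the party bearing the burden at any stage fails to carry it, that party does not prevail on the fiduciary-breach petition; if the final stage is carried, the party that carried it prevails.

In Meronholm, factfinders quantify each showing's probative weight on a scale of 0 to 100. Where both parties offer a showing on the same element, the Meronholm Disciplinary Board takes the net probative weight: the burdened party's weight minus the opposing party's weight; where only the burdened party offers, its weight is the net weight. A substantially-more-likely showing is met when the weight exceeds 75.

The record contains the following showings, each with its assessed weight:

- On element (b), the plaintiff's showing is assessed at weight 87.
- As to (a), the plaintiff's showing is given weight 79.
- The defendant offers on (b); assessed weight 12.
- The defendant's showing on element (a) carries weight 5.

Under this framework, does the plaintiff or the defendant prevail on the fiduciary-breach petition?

defendant

At Stage 1 the plaintiff must meet a substantially-more-likely showing (weight exceeds 75): on (a) the weight is 79 less the opposing 5 gives net 74, which does not exceed 75, so (a) does not meet the standard; on (b) the weight is 87 less the opposing 12 gives net 75, which does not exceed 75, so (b) does not meet the standard.
  Stage 1 not carried; the plaintiff fails its burden.
The analysis ends at Stage 1; the defendant prevails.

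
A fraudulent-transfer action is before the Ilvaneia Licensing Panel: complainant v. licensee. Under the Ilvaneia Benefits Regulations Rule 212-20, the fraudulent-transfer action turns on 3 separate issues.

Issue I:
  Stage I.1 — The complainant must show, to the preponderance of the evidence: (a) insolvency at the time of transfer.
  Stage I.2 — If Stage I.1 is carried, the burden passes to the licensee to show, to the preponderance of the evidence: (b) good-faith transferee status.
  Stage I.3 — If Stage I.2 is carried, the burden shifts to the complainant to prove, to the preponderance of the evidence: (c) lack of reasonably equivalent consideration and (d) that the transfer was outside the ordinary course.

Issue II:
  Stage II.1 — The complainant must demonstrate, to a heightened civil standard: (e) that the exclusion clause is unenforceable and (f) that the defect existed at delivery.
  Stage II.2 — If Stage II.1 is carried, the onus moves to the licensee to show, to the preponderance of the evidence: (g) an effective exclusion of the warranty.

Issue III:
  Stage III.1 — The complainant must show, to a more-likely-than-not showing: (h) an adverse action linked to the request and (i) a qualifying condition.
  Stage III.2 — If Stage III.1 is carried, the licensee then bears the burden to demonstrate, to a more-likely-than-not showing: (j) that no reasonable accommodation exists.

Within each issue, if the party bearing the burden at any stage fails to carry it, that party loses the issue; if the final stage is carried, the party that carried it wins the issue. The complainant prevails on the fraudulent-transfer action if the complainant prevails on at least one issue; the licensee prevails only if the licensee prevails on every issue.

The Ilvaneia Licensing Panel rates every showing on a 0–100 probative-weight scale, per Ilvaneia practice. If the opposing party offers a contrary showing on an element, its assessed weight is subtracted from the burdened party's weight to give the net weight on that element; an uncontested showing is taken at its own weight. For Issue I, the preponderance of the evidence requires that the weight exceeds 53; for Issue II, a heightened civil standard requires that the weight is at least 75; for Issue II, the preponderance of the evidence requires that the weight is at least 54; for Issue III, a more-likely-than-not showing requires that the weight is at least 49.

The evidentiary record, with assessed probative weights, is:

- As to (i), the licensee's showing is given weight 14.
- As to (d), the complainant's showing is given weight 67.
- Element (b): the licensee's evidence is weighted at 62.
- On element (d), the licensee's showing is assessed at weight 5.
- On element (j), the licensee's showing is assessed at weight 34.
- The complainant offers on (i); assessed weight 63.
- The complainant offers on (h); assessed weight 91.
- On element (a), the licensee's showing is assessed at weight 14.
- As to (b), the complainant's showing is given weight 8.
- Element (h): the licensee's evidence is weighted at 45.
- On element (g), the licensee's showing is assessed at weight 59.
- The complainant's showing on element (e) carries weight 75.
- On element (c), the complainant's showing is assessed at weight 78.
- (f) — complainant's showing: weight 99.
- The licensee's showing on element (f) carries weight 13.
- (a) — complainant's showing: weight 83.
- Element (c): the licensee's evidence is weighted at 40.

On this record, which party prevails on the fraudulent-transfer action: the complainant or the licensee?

licensee

— Issue I —
Stage I.1 — burden on complainant; standard: the preponderance of the evidence (weight exceeds 53).
    (a): 83 − 14 = 69 > 53 [met]
  Stage I.1 is satisfied; the onus moves to the licensee.
Stage I.2 — burden on licensee; standard: the preponderance of the evidence (weight exceeds 53).
    (b): 62 − 8 = 54 > 53 [met]
  The licensee carries Stage I.2; the complainant now bears the burden.
Stage I.3 — burden on complainant; standard: the preponderance of the evidence (weight exceeds 53).
    (c): 78 − 40 = 38 ≤ 53 [not met]
    (d): 67 − 5 = 62 > 53 [met]
  The complainant does not carry Stage I.3.
The licensee prevails on this issue.
— Issue II —
Stage II.1 (complainant, a heightened civil standard, weight is at least 75): (e) 75 ≥ 75 — meets; (f) net 99−13=86 ≥ 75 — meets.
  All elements met. The burden passes to the licensee.
Stage II.2 (licensee, the preponderance of the evidence, weight is at least 54): (g) 59 ≥ 54 — meets.
  All elements met at the final stage.
Every stage carried; the licensee prevails on this issue.
— Issue III —
Stage III.1 — burden on complainant; standard: a more-likely-than-not showing (weight is at least 49).
    (h): 91 − 45 = 46 < 49 [not met]
    (i): 63 − 14 = 49 ≥ 49 [met]
  Stage III.1 not carried; the complainant fails its burden.
The licensee prevails on this issue.
Per-issue: Issue I → licensee; Issue II → licensee; Issue III → licensee. The complainant must prevail on at least one issue; overall, the licensee prevails.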